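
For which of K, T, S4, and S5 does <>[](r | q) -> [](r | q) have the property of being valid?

S5-tableau for the negation ~(<>[](r | q) -> [](r | q)):
1. ~(<>[](r | q) -> [](r | q)), w0
2. <>[](r | q), w0
3. ~[](r | q), w0
4. [](r | q), w1
5. r | q, w0
6. r | q, w1
7. q, w0
8. q, w1
9. ~(r | q), w2
10. ~r, w2
11. ~q, w2
12. r | q, w2
13. q, w2
Accessibility: w0Rw0, w0Rw1, w0Rw2, w1Rw0, w1Rw1, w1Rw2, w2Rw0, w2Rw1, w2Rw2
Branch closes: q and ~q both at w2.
Every branch closes (one shown): valid in S5.
S4-tableau for the negation ~(<>[](r | q) -> [](r | q)):
1. ~(<>[](r | q) -> [](r | q)), w0
2. <>[](r | q), w0
3. ~[](r | q), w0
4. [](r | q), w1
5. r | q, w1
6. q, w1
7. ~(r | q), w2
8. ~r, w2
9. ~q, w2
Accessibility: w0Rw0, w0Rw1, w0Rw2, w1Rw1, w2Rw2
Complete open branch: countermodel on an S4-frame, so not valid in S4, nor in K, T (the same frame is also a K-frame and a T-frame).

S5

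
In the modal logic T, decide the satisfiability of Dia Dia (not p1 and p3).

1. Dia Dia (not p1 and p3), u
2. Dia (not p1 and p3), v
3. not p1 and p3, w
4. not p1, w
5. p3, w
Accessibility: uRu, uRv, vRv, vRw, wRw

Satisfiable (open branch found)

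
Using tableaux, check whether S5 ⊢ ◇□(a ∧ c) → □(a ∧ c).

Tableau for the negation ¬(◇□(a ∧ c) → □(a ∧ c)):
1. ¬(◇□(a ∧ c) → □(a ∧ c)), w0
2. ◇□(a ∧ c), w0
3. ¬□(a ∧ c), w0
4. □(a ∧ c), w1
5. a ∧ c, w0
6. a, w0
7. c, w0
8. a ∧ c, w1
9. a, w1
10. c, w1
11. ¬(a ∧ c), w2
12. a ∧ c, w2
13. a, w2
14. c, w2
15. ¬c, w2
Accessibility: w0Rw0, w0Rw1, w0Rw2, w1Rw0, w1Rw1, w1Rw2, w2Rw0, w2Rw1, w2Rw2
Branch closes: c and ¬c both at w2.
All branches of the negation close; one closing branch shown above.

Yes, valid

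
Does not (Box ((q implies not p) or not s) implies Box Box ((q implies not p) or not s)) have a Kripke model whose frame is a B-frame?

Satisfiable

1. not (Box ((q implies not p) or not s) implies Box Box ((q implies not p) or not s)), w0
2. Box ((q implies not p) or not s), w0
3. not Box Box ((q implies not p) or not s), w0
4. (q implies not p) or not s, w0
5. not s, w0
6. not Box ((q implies not p) or not s), w1
7. (q implies not p) or not s, w1
8. not s, w1
9. not ((q implies not p) or not s), w2
10. not (q implies not p), w2
11. s, w2
12. q, w2
13. p, w2
Accessibility: w0Rw0, w0Rw1, w1Rw0, w1Rw1, w1Rw2, w2Rw1, w2Rw2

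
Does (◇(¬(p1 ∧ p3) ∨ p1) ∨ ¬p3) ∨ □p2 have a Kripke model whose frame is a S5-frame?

Yes, satisfiable

1. (◇(¬(p1 ∧ p3) ∨ p1) ∨ ¬p3) ∨ □p2, w0
2. □p2, w0   [∨-rule on 1 (branches; this branch)]
3. p2, w0   [□-rule on 2 via w0Rw0]
Accessibility: w0Rw0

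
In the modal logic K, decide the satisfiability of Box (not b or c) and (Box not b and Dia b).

Unsatisfiable

1. Box (not b or c) and (Box not b and Dia b), w0
2. Box (not b or c), w0
3. Box not b and Dia b, w0
4. Box not b, w0
5. Dia b, w0
6. b, w1
7. not b or c, w1
8. not b, w1
Accessibility: w0Rw1
Branch closes: b and not b both at w1.
(One branch shown.) All branches close.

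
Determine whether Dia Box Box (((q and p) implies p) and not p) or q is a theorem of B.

Tableau for the negation not (Dia Box Box (((q and p) implies p) and not p) or q):
1. not (Dia Box Box (((q and p) implies p) and not p) or q), 0
2. not Dia Box Box (((q and p) implies p) and not p), 0
3. not q, 0
4. not Box Box (((q and p) implies p) and not p), 0
5. not Box (((q and p) implies p) and not p), 1
6. not Box Box (((q and p) implies p) and not p), 1
7. not (((q and p) implies p) and not p), 2
8. p, 2
9. not Box (((q and p) implies p) and not p), 3
10. not (((q and p) implies p) and not p), 4
11. p, 4
Accessibility: 0R0, 0R1, 1R0, 1R1, 1R2, 1R3, 2R1, 2R2, 3R1, 3R3, 3R4, 4R3, 4R4
The negation has an open branch (countermodel exists).

Invalid (countermodel exists)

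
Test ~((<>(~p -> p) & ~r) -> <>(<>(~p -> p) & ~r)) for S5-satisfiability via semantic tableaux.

1. ~((<>(~p -> p) & ~r) -> <>(<>(~p -> p) & ~r)), u
2. <>(~p -> p) & ~r, u
3. ~<>(<>(~p -> p) & ~r), u
4. <>(~p -> p), u
5. ~r, u
6. ~(<>(~p -> p) & ~r), u
7. ~<>(~p -> p), u
8. ~(~p -> p), u
9. ~p, u
10. ~p -> p, v
11. ~(<>(~p -> p) & ~r), v
12. ~(~p -> p), v
13. ~p, v
14. p, v
Accessibility: uRu, uRv, vRu, vRv
Branch closes: p and ~p both at v.
(One branch shown.) All branches close.

No, unsatisfiable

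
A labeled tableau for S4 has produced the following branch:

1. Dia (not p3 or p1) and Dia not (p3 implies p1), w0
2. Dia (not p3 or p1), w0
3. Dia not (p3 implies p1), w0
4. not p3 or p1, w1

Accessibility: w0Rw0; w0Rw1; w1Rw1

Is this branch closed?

No, open

There is no literal clash: for every atom and world, at most one sign appears.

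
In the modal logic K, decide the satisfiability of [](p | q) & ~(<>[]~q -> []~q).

1. [](p | q) & ~(<>[]~q -> []~q), 0
2. [](p | q), 0
3. ~(<>[]~q -> []~q), 0
4. <>[]~q, 0
5. ~[]~q, 0
6. []~q, 1
7. p | q, 1
8. q, 1
9. q, 2
10. p | q, 2
Accessibility: 0R1, 0R2

Yes, satisfiable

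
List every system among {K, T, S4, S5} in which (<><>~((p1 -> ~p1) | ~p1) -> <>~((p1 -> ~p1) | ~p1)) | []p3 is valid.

S4, S5

T-tableau for the negation ~((<><>~((p1 -> ~p1) | ~p1) -> <>~((p1 -> ~p1) | ~p1)) | []p3):
1. ~((<><>~((p1 -> ~p1) | ~p1) -> <>~((p1 -> ~p1) | ~p1)) | []p3), u
2. ~(<><>~((p1 -> ~p1) | ~p1) -> <>~((p1 -> ~p1) | ~p1)), u   [~|-rule on 1]
3. ~[]p3, u   [~|-rule on 1]
4. <><>~((p1 -> ~p1) | ~p1), u   [~->-rule on 2]
5. ~<>~((p1 -> ~p1) | ~p1), u   [~->-rule on 2]
6. (p1 -> ~p1) | ~p1, u   [~<>-rule on 5 via uRu]
7. ~p1, u   [|-rule on 6 (branches; this branch)]
8. ~p3, v   [~[]-rule on 3: fresh world v, uRv]
9. (p1 -> ~p1) | ~p1, v   [~<>-rule on 5 via uRv]
10. ~p1, v   [|-rule on 9 (branches; this branch)]
11. <>~((p1 -> ~p1) | ~p1), w   [<>-rule on 4: fresh world w, uRw]
12. (p1 -> ~p1) | ~p1, w   [~<>-rule on 5 via uRw]
13. ~p1, w   [|-rule on 12 (branches; this branch)]
14. ~((p1 -> ~p1) | ~p1), x   [<>-rule on 11: fresh world x, wRx]
15. ~(p1 -> ~p1), x   [~|-rule on 14]
16. p1, x   [~|-rule on 14]
Accessibility: uRu, uRv, uRw, vRv, wRw, wRx, xRx
Complete open branch: countermodel on a T-frame, so not valid in T, nor in K (the same frame is also a K-frame).
S4-tableau for the negation ~((<><>~((p1 -> ~p1) | ~p1) -> <>~((p1 -> ~p1) | ~p1)) | []p3):
1. ~((<><>~((p1 -> ~p1) | ~p1) -> <>~((p1 -> ~p1) | ~p1)) | []p3), u
2. ~(<><>~((p1 -> ~p1) | ~p1) -> <>~((p1 -> ~p1) | ~p1)), u   [~|-rule on 1]
3. ~[]p3, u   [~|-rule on 1]
4. <><>~((p1 -> ~p1) | ~p1), u   [~->-rule on 2]
5. ~<>~((p1 -> ~p1) | ~p1), u   [~->-rule on 2]
6. (p1 -> ~p1) | ~p1, u   [~<>-rule on 5 via uRu]
7. p1 -> ~p1, u   [|-rule on 6 (branches; this branch)]
8. ~p1, u   [->-rule on 7 (branches; this branch)]
9. ~p3, v   [~[]-rule on 3: fresh world v, uRv]
10. (p1 -> ~p1) | ~p1, v   [~<>-rule on 5 via uRv]
11. p1 -> ~p1, v   [|-rule on 10 (branches; this branch)]
12. ~p1, v   [->-rule on 11 (branches; this branch)]
13. <>~((p1 -> ~p1) | ~p1), w   [<>-rule on 4: fresh world w, uRw]
14. (p1 -> ~p1) | ~p1, w   [~<>-rule on 5 via uRw]
15. p1 -> ~p1, w   [|-rule on 14 (branches; this branch)]
16. ~p1, w   [->-rule on 15 (branches; this branch)]
17. ~((p1 -> ~p1) | ~p1), x   [<>-rule on 13: fresh world x, wRx]
18. ~(p1 -> ~p1), x   [~|-rule on 17]
19. p1, x   [~|-rule on 17]
20. (p1 -> ~p1) | ~p1, x   [~<>-rule on 5 via uRx]
21. p1 -> ~p1, x   [|-rule on 20 (branches; this branch)]
22. ~p1, x   [->-rule on 21 (branches; this branch)]
Accessibility: uRu, uRv, uRw, uRx, vRv, wRw, wRx, xRx
Branch closes: p1 and ~p1 both at x.
Every branch closes (one shown): valid in S4, hence also in S5 (every theorem of S4 is a theorem of S5).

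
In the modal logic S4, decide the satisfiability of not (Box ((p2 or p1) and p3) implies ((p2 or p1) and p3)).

1. not (Box ((p2 or p1) and p3) implies ((p2 or p1) and p3)), 0
2. Box ((p2 or p1) and p3), 0   [neg-implies-rule on 1]
3. not ((p2 or p1) and p3), 0   [neg-implies-rule on 1]
4. (p2 or p1) and p3, 0   [Box-rule on 2 via 0R0]
5. p2 or p1, 0   [and-rule on 4]
6. p3, 0   [and-rule on 4]
7. not (p2 or p1), 0   [neg-and-rule on 3 (branches; this branch)]
8. not p2, 0   [neg-or-rule on 7]
9. not p1, 0   [neg-or-rule on 7]
10. p1, 0   [or-rule on 5 (branches; this branch)]
Accessibility: 0R0
Branch closes: p1 and not p1 both at 0.
All branches of the tableau close; one closing branch shown above.

Unsatisfiable (every branch closes)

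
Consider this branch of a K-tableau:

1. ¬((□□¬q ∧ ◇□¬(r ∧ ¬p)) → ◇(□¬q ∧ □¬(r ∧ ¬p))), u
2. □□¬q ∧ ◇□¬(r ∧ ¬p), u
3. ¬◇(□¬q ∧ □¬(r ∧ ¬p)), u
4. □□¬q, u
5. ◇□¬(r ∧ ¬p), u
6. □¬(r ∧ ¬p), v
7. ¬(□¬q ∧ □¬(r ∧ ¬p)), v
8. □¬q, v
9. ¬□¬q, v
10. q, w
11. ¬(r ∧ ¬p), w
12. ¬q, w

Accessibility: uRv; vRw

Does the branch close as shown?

Both q and ¬q appear at w.

Closed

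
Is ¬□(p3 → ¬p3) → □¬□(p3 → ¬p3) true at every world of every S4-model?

Tableau for the negation ¬(¬□(p3 → ¬p3) → □¬□(p3 → ¬p3)):
1. ¬(¬□(p3 → ¬p3) → □¬□(p3 → ¬p3)), u
2. ¬□(p3 → ¬p3), u
3. ¬□¬□(p3 → ¬p3), u
4. ¬(p3 → ¬p3), v
5. p3, v
6. □(p3 → ¬p3), w
7. p3 → ¬p3, w
8. ¬p3, w
Accessibility: uRu, uRv, uRw, vRv, wRw
The negation has an open branch (countermodel exists).

Invalid (countermodel exists)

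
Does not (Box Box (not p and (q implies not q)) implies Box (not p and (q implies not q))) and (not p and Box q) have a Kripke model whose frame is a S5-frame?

1. not (Box Box (not p and (q implies not q)) implies Box (not p and (q implies not q))) and (not p and Box q), 0
2. not (Box Box (not p and (q implies not q)) implies Box (not p and (q implies not q))), 0   [and-rule on 1]
3. not p and Box q, 0   [and-rule on 1]
4. Box Box (not p and (q implies not q)), 0   [neg-implies-rule on 2]
5. not Box (not p and (q implies not q)), 0   [neg-implies-rule on 2]
6. not p, 0   [and-rule on 3]
7. Box q, 0   [and-rule on 3]
8. Box (not p and (q implies not q)), 0   [Box-rule on 4 via 0R0]
9. q, 0   [Box-rule on 7 via 0R0]
10. not p and (q implies not q), 0   [Box-rule on 8 via 0R0]
11. q implies not q, 0   [and-rule on 10]
12. not q, 0   [implies-rule on 11 (branches; this branch)]
Accessibility: 0R0
Branch closes: q and not q both at 0.
All branches of the tableau close; one closing branch shown above.

Unsatisfiable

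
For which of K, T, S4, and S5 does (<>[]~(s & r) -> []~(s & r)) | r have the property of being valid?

S5

S5-tableau for the negation ~((<>[]~(s & r) -> []~(s & r)) | r):
1. ~((<>[]~(s & r) -> []~(s & r)) | r), w0
2. ~(<>[]~(s & r) -> []~(s & r)), w0
3. ~r, w0
4. <>[]~(s & r), w0
5. ~[]~(s & r), w0
6. []~(s & r), w1
7. ~(s & r), w0
8. ~(s & r), w1
9. ~r, w1
10. s & r, w2
11. s, w2
12. r, w2
13. ~(s & r), w2
14. ~r, w2
Accessibility: w0Rw0, w0Rw1, w0Rw2, w1Rw0, w1Rw1, w1Rw2, w2Rw0, w2Rw1, w2Rw2
Branch closes: r and ~r both at w2.
Every branch closes (one shown): valid in S5.
S4-tableau for the negation ~((<>[]~(s & r) -> []~(s & r)) | r):
1. ~((<>[]~(s & r) -> []~(s & r)) | r), w0
2. ~(<>[]~(s & r) -> []~(s & r)), w0
3. ~r, w0
4. <>[]~(s & r), w0
5. ~[]~(s & r), w0
6. []~(s & r), w1
7. ~(s & r), w1
8. ~r, w1
9. s & r, w2
10. s, w2
11. r, w2
Accessibility: w0Rw0, w0Rw1, w0Rw2, w1Rw1, w2Rw2
Complete open branch: countermodel on an S4-frame, so not valid in S4, nor in K, T (the same frame is also a K-frame and a T-frame).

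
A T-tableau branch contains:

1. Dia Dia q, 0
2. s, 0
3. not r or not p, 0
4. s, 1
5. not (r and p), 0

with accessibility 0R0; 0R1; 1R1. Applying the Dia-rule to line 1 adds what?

a fresh world 2 with 0R2, and Dia q at 2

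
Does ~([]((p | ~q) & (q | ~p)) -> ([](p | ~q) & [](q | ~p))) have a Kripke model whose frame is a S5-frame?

Unsatisfiable (every branch closes)

1. ~([]((p | ~q) & (q | ~p)) -> ([](p | ~q) & [](q | ~p))), w0
2. []((p | ~q) & (q | ~p)), w0
3. ~([](p | ~q) & [](q | ~p)), w0
4. (p | ~q) & (q | ~p), w0
5. p | ~q, w0
6. q | ~p, w0
7. ~[](q | ~p), w0
8. ~q, w0
9. ~p, w0
10. ~(q | ~p), w1
11. ~q, w1
12. p, w1
13. (p | ~q) & (q | ~p), w1
14. p | ~q, w1
15. q | ~p, w1
16. ~p, w1
Accessibility: w0Rw0, w0Rw1, w1Rw0, w1Rw1
Branch closes: p and ~p both at w1.
Every branch closes; the branch above is one of them.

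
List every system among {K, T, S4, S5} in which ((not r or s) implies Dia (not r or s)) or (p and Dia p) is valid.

T-tableau for the negation not (((not r or s) implies Dia (not r or s)) or (p and Dia p)):
1. not (((not r or s) implies Dia (not r or s)) or (p and Dia p)), 0
2. not ((not r or s) implies Dia (not r or s)), 0   [neg-or-rule on 1]
3. not (p and Dia p), 0   [neg-or-rule on 1]
4. not r or s, 0   [neg-implies-rule on 2]
5. not Dia (not r or s), 0   [neg-implies-rule on 2]
6. not (not r or s), 0   [neg-Dia-rule on 5 via 0R0]
7. r, 0   [neg-or-rule on 6]
8. not s, 0   [neg-or-rule on 6]
9. not Dia p, 0   [neg-and-rule on 3 (branches; this branch)]
10. not p, 0   [neg-Dia-rule on 9 via 0R0]
11. s, 0   [or-rule on 4 (branches; this branch)]
Accessibility: 0R0
Branch closes: s and not s both at 0.
Every branch closes (one shown): valid in T, hence also in S4, S5 (every theorem of T is a theorem of S4 and S5).
K-tableau for the negation not (((not r or s) implies Dia (not r or s)) or (p and Dia p)):
1. not (((not r or s) implies Dia (not r or s)) or (p and Dia p)), 0
2. not ((not r or s) implies Dia (not r or s)), 0   [neg-or-rule on 1]
3. not (p and Dia p), 0   [neg-or-rule on 1]
4. not r or s, 0   [neg-implies-rule on 2]
5. not Dia (not r or s), 0   [neg-implies-rule on 2]
6. not Dia p, 0   [neg-and-rule on 3 (branches; this branch)]
7. s, 0   [or-rule on 4 (branches; this branch)]
Complete open branch: countermodel on a K-frame, so not valid in K.

T, S4, S5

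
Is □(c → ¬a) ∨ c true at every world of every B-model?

Tableau for the negation ¬(□(c → ¬a) ∨ c):
1. ¬(□(c → ¬a) ∨ c), u
2. ¬□(c → ¬a), u   [¬∨-rule on 1]
3. ¬c, u   [¬∨-rule on 1]
4. ¬(c → ¬a), v   [¬□-rule on 2: fresh world v, uRv]
5. c, v   [¬→-rule on 4]
6. a, v   [¬→-rule on 4]
Accessibility: uRu, uRv, vRu, vRv
The negation has an open branch (countermodel exists).

Invalid (countermodel exists)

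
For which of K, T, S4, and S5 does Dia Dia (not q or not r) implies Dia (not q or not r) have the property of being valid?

S4, S5

S4-tableau for the negation not (Dia Dia (not q or not r) implies Dia (not q or not r)):
1. not (Dia Dia (not q or not r) implies Dia (not q or not r)), 0
2. Dia Dia (not q or not r), 0
3. not Dia (not q or not r), 0
4. not (not q or not r), 0
5. q, 0
6. r, 0
7. Dia (not q or not r), 1
8. not (not q or not r), 1
9. q, 1
10. r, 1
11. not q or not r, 2
12. not (not q or not r), 2
13. q, 2
14. r, 2
15. not r, 2
Accessibility: 0R0, 0R1, 0R2, 1R1, 1R2, 2R2
Branch closes: r and not r both at 2.
Every branch closes (one shown): valid in S4, hence also in S5 (every theorem of S4 is a theorem of S5).
T-tableau for the negation not (Dia Dia (not q or not r) implies Dia (not q or not r)):
1. not (Dia Dia (not q or not r) implies Dia (not q or not r)), 0
2. Dia Dia (not q or not r), 0
3. not Dia (not q or not r), 0
4. not (not q or not r), 0
5. q, 0
6. r, 0
7. Dia (not q or not r), 1
8. not (not q or not r), 1
9. q, 1
10. r, 1
11. not q or not r, 2
12. not r, 2
Accessibility: 0R0, 0R1, 1R1, 1R2, 2R2
Complete open branch: countermodel on a T-frame, so not valid in T, nor in K (the same frame is also a K-frame).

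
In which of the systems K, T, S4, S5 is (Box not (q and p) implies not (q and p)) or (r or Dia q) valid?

T, S4, S5

K-tableau for the negation not ((Box not (q and p) implies not (q and p)) or (r or Dia q)):
1. not ((Box not (q and p) implies not (q and p)) or (r or Dia q)), u
2. not (Box not (q and p) implies not (q and p)), u
3. not (r or Dia q), u
4. Box not (q and p), u
5. q and p, u
6. not r, u
7. not Dia q, u
8. q, u
9. p, u
Complete open branch: countermodel on a K-frame, so not valid in K.
T-tableau for the negation not ((Box not (q and p) implies not (q and p)) or (r or Dia q)):
1. not ((Box not (q and p) implies not (q and p)) or (r or Dia q)), u
2. not (Box not (q and p) implies not (q and p)), u
3. not (r or Dia q), u
4. Box not (q and p), u
5. q and p, u
6. not r, u
7. not Dia q, u
8. q, u
9. p, u
10. not (q and p), u
11. not q, u
Accessibility: uRu
Branch closes: q and not q both at u.
Every branch closes (one shown): valid in T, hence also in S4, S5 (every theorem of T is a theorem of S4 and S5).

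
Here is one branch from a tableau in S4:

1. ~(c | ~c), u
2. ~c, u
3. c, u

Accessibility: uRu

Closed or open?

Both c and ~c appear at u.

Yes, closed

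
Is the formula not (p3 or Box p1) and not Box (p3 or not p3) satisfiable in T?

1. not (p3 or Box p1) and not Box (p3 or not p3), 0
2. not (p3 or Box p1), 0
3. not Box (p3 or not p3), 0
4. not p3, 0
5. not Box p1, 0
6. not (p3 or not p3), 1
7. not p3, 1
8. p3, 1
Accessibility: 0R0, 0R1, 1R1
Branch closes: p3 and not p3 both at 1.
(One branch shown.) All branches close.

No, unsatisfiable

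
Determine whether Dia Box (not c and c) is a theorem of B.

Not valid

Tableau for the negation not Dia Box (not c and c):
1. not Dia Box (not c and c), 0
2. not Box (not c and c), 0
3. not (not c and c), 1
4. not Box (not c and c), 1
5. not c, 1
6. not (not c and c), 2
7. not c, 2
Accessibility: 0R0, 0R1, 1R0, 1R1, 1R2, 2R1, 2R2
The negation has an open branch (countermodel exists).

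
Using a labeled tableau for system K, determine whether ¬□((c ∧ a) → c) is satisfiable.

Unsatisfiable

1. ¬□((c ∧ a) → c), u
2. ¬((c ∧ a) → c), v
3. c ∧ a, v
4. ¬c, v
5. c, v
6. a, v
Accessibility: uRv
Branch closes: c and ¬c both at v.
Every branch closes; the branch above is one of them.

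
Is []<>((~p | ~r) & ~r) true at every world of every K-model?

Not valid

Tableau for the negation ~[]<>((~p | ~r) & ~r):
1. ~[]<>((~p | ~r) & ~r), w0
2. ~<>((~p | ~r) & ~r), w1
Accessibility: w0Rw1
The negation has an open branch (countermodel exists).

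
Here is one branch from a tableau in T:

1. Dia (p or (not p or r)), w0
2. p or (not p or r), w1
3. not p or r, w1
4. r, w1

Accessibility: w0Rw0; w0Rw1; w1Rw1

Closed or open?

No world carries both an atom and its negation.

Open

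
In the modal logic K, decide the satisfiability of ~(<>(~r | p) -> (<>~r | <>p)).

1. ~(<>(~r | p) -> (<>~r | <>p)), u
2. <>(~r | p), u
3. ~(<>~r | <>p), u
4. ~<>~r, u
5. ~<>p, u
6. ~r | p, v
7. r, v
8. ~p, v
9. p, v
Accessibility: uRv
Branch closes: p and ~p both at v.
All branches of the tableau close; one closing branch shown above.

Unsatisfiable (every branch closes)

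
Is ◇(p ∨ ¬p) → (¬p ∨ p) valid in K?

Valid in K

Tableau for the negation ¬(◇(p ∨ ¬p) → (¬p ∨ p)):
1. ¬(◇(p ∨ ¬p) → (¬p ∨ p)), u
2. ◇(p ∨ ¬p), u
3. ¬(¬p ∨ p), u
4. p, u
5. ¬p, u
Branch closes: p and ¬p both at u.
Every branch of the negation's tableau closes; the branch above is one of them.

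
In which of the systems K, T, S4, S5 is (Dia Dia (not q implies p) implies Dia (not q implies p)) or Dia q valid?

S4-tableau for the negation not ((Dia Dia (not q implies p) implies Dia (not q implies p)) or Dia q):
1. not ((Dia Dia (not q implies p) implies Dia (not q implies p)) or Dia q), w0
2. not (Dia Dia (not q implies p) implies Dia (not q implies p)), w0
3. not Dia q, w0
4. Dia Dia (not q implies p), w0
5. not Dia (not q implies p), w0
6. not q, w0
7. not (not q implies p), w0
8. not p, w0
9. Dia (not q implies p), w1
10. not q, w1
11. not (not q implies p), w1
12. not p, w1
13. not q implies p, w2
14. not q, w2
15. not (not q implies p), w2
16. not p, w2
17. p, w2
Accessibility: w0Rw0, w0Rw1, w0Rw2, w1Rw1, w1Rw2, w2Rw2
Branch closes: p and not p both at w2.
Every branch closes (one shown): valid in S4, hence also in S5 (every theorem of S4 is a theorem of S5).
T-tableau for the negation not ((Dia Dia (not q implies p) implies Dia (not q implies p)) or Dia q):
1. not ((Dia Dia (not q implies p) implies Dia (not q implies p)) or Dia q), w0
2. not (Dia Dia (not q implies p) implies Dia (not q implies p)), w0
3. not Dia q, w0
4. Dia Dia (not q implies p), w0
5. not Dia (not q implies p), w0
6. not q, w0
7. not (not q implies p), w0
8. not p, w0
9. Dia (not q implies p), w1
10. not q, w1
11. not (not q implies p), w1
12. not p, w1
13. not q implies p, w2
14. p, w2
Accessibility: w0Rw0, w0Rw1, w1Rw1, w1Rw2, w2Rw2
Complete open branch: countermodel on a T-frame, so not valid in T, nor in K (the same frame is also a K-frame).

S4, S5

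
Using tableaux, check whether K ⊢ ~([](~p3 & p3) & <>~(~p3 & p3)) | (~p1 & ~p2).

Tableau for the negation ~(~([](~p3 & p3) & <>~(~p3 & p3)) | (~p1 & ~p2)):
1. ~(~([](~p3 & p3) & <>~(~p3 & p3)) | (~p1 & ~p2)), 0
2. [](~p3 & p3) & <>~(~p3 & p3), 0   [~|-rule on 1]
3. ~(~p1 & ~p2), 0   [~|-rule on 1]
4. [](~p3 & p3), 0   [&-rule on 2]
5. <>~(~p3 & p3), 0   [&-rule on 2]
6. p2, 0   [~&-rule on 3 (branches; this branch)]
7. ~(~p3 & p3), 1   [<>-rule on 5: fresh world 1, 0R1]
8. ~p3 & p3, 1   [[]-rule on 4 via 0R1]
9. ~p3, 1   [&-rule on 8]
10. p3, 1   [&-rule on 8]
Accessibility: 0R1
Branch closes: p3 and ~p3 both at 1.
All branches of the negation close; one closing branch shown above.

Valid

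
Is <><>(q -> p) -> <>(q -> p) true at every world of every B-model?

No, not valid

Tableau for the negation ~(<><>(q -> p) -> <>(q -> p)):
1. ~(<><>(q -> p) -> <>(q -> p)), u
2. <><>(q -> p), u
3. ~<>(q -> p), u
4. ~(q -> p), u
5. q, u
6. ~p, u
7. <>(q -> p), v
8. ~(q -> p), v
9. q, v
10. ~p, v
11. q -> p, w
12. p, w
Accessibility: uRu, uRv, vRu, vRv, vRw, wRv, wRw
The negation has an open branch (countermodel exists).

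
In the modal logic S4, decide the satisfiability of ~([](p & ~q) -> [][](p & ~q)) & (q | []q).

1. ~([](p & ~q) -> [][](p & ~q)) & (q | []q), 0
2. ~([](p & ~q) -> [][](p & ~q)), 0
3. q | []q, 0
4. [](p & ~q), 0
5. ~[][](p & ~q), 0
6. p & ~q, 0
7. p, 0
8. ~q, 0
9. []q, 0
10. q, 0
Accessibility: 0R0
Branch closes: q and ~q both at 0.
(One branch shown.) All branches close.

Unsatisfiable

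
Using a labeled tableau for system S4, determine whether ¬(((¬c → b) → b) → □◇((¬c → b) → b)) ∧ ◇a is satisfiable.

Yes, satisfiable

1. ¬(((¬c → b) → b) → □◇((¬c → b) → b)) ∧ ◇a, 0
2. ¬(((¬c → b) → b) → □◇((¬c → b) → b)), 0   [∧-rule on 1]
3. ◇a, 0   [∧-rule on 1]
4. (¬c → b) → b, 0   [¬→-rule on 2]
5. ¬□◇((¬c → b) → b), 0   [¬→-rule on 2]
6. b, 0   [→-rule on 4 (branches; this branch)]
7. a, 1   [◇-rule on 3: fresh world 1, 0R1]
8. ¬◇((¬c → b) → b), 2   [¬□-rule on 5: fresh world 2, 0R2]
9. ¬((¬c → b) → b), 2   [¬◇-rule on 8 via 2R2]
10. ¬c → b, 2   [¬→-rule on 9]
11. ¬b, 2   [¬→-rule on 9]
12. c, 2   [→-rule on 10 (branches; this branch)]
Accessibility: 0R0, 0R1, 0R2, 1R1, 2R2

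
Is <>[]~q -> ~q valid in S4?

Tableau for the negation ~(<>[]~q -> ~q):
1. ~(<>[]~q -> ~q), 0
2. <>[]~q, 0
3. q, 0
4. []~q, 1
5. ~q, 1
Accessibility: 0R0, 0R1, 1R1
The negation has an open branch (countermodel exists).

Invalid (countermodel exists)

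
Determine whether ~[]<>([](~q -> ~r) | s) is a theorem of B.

Tableau for the negation []<>([](~q -> ~r) | s):
1. []<>([](~q -> ~r) | s), w0
2. <>([](~q -> ~r) | s), w0
3. [](~q -> ~r) | s, w1
4. <>([](~q -> ~r) | s), w1
5. s, w1
6. [](~q -> ~r) | s, w2
7. s, w2
Accessibility: w0Rw0, w0Rw1, w1Rw0, w1Rw1, w1Rw2, w2Rw1, w2Rw2
The negation has an open branch (countermodel exists).

No, not valid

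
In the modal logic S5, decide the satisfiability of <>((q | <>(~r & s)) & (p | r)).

Satisfiable

1. <>((q | <>(~r & s)) & (p | r)), u
2. (q | <>(~r & s)) & (p | r), v   [<>-rule on 1: fresh world v, uRv]
3. q | <>(~r & s), v   [&-rule on 2]
4. p | r, v   [&-rule on 2]
5. <>(~r & s), v   [|-rule on 3 (branches; this branch)]
6. r, v   [|-rule on 4 (branches; this branch)]
7. ~r & s, w   [<>-rule on 5: fresh world w, vRw]
8. ~r, w   [&-rule on 7]
9. s, w   [&-rule on 7]
Accessibility: uRu, uRv, uRw, vRu, vRv, vRw, wRu, wRv, wRw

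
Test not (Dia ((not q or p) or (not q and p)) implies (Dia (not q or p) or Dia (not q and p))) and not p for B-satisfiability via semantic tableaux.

Unsatisfiable (every branch closes)

1. not (Dia ((not q or p) or (not q and p)) implies (Dia (not q or p) or Dia (not q and p))) and not p, 0
2. not (Dia ((not q or p) or (not q and p)) implies (Dia (not q or p) or Dia (not q and p))), 0   [and-rule on 1]
3. not p, 0   [and-rule on 1]
4. Dia ((not q or p) or (not q and p)), 0   [neg-implies-rule on 2]
5. not (Dia (not q or p) or Dia (not q and p)), 0   [neg-implies-rule on 2]
6. not Dia (not q or p), 0   [neg-or-rule on 5]
7. not Dia (not q and p), 0   [neg-or-rule on 5]
8. not (not q or p), 0   [neg-Dia-rule on 6 via 0R0]
9. q, 0   [neg-or-rule on 8]
10. not (not q and p), 0   [neg-Dia-rule on 7 via 0R0]
11. (not q or p) or (not q and p), 1   [Dia-rule on 4: fresh world 1, 0R1]
12. not (not q or p), 1   [neg-Dia-rule on 6 via 0R1]
13. q, 1   [neg-or-rule on 12]
14. not p, 1   [neg-or-rule on 12]
15. not (not q and p), 1   [neg-Dia-rule on 7 via 0R1]
16. not q or p, 1   [or-rule on 11 (branches; this branch)]
17. p, 1   [or-rule on 16 (branches; this branch)]
Accessibility: 0R0, 0R1, 1R0, 1R1
Branch closes: p and not p both at 1.
Every branch closes; the branch above is one of them.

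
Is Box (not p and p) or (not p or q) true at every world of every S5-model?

Tableau for the negation not (Box (not p and p) or (not p or q)):
1. not (Box (not p and p) or (not p or q)), 0
2. not Box (not p and p), 0
3. not (not p or q), 0
4. p, 0
5. not q, 0
6. not (not p and p), 1
7. not p, 1
Accessibility: 0R0, 0R1, 1R0, 1R1
The negation has an open branch (countermodel exists).

Not valid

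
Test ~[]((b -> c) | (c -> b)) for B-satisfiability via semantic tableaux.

No, unsatisfiable

1. ~[]((b -> c) | (c -> b)), w0
2. ~((b -> c) | (c -> b)), w1   [~[]-rule on 1: fresh world w1, w0Rw1]
3. ~(b -> c), w1   [~|-rule on 2]
4. ~(c -> b), w1   [~|-rule on 2]
5. b, w1   [~->-rule on 3]
6. ~c, w1   [~->-rule on 3]
7. c, w1   [~->-rule on 4]
8. ~b, w1   [~->-rule on 4]
Accessibility: w0Rw0, w0Rw1, w1Rw0, w1Rw1
Branch closes: c and ~c both at w1.
Every branch closes; the branch above is one of them.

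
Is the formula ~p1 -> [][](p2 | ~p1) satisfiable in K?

1. ~p1 -> [][](p2 | ~p1), w0
2. [][](p2 | ~p1), w0

Satisfiable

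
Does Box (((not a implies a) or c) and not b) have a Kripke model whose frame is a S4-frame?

1. Box (((not a implies a) or c) and not b), u
2. ((not a implies a) or c) and not b, u
3. (not a implies a) or c, u
4. not b, u
5. c, u
Accessibility: uRu

Satisfiable (open branch found)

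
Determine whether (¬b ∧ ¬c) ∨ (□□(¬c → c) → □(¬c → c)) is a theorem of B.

Valid in B

Tableau for the negation ¬((¬b ∧ ¬c) ∨ (□□(¬c → c) → □(¬c → c))):
1. ¬((¬b ∧ ¬c) ∨ (□□(¬c → c) → □(¬c → c))), 0
2. ¬(¬b ∧ ¬c), 0   [¬∨-rule on 1]
3. ¬(□□(¬c → c) → □(¬c → c)), 0   [¬∨-rule on 1]
4. □□(¬c → c), 0   [¬→-rule on 3]
5. ¬□(¬c → c), 0   [¬→-rule on 3]
6. □(¬c → c), 0   [□-rule on 4 via 0R0]
7. ¬c → c, 0   [□-rule on 6 via 0R0]
8. c, 0   [¬∧-rule on 2 (branches; this branch)]
9. ¬(¬c → c), 1   [¬□-rule on 5: fresh world 1, 0R1]
10. ¬c, 1   [¬→-rule on 9]
11. □(¬c → c), 1   [□-rule on 4 via 0R1]
12. ¬c → c, 1   [□-rule on 6 via 0R1]
13. c, 1   [→-rule on 12 (branches; this branch)]
Accessibility: 0R0, 0R1, 1R0, 1R1
Branch closes: c and ¬c both at 1.
Every branch of the negation's tableau closes; the branch above is one of them.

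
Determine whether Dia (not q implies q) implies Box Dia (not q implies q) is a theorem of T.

Tableau for the negation not (Dia (not q implies q) implies Box Dia (not q implies q)):
1. not (Dia (not q implies q) implies Box Dia (not q implies q)), u
2. Dia (not q implies q), u   [neg-implies-rule on 1]
3. not Box Dia (not q implies q), u   [neg-implies-rule on 1]
4. not q implies q, v   [Dia-rule on 2: fresh world v, uRv]
5. q, v   [implies-rule on 4 (branches; this branch)]
6. not Dia (not q implies q), w   [neg-Box-rule on 3: fresh world w, uRw]
7. not (not q implies q), w   [neg-Dia-rule on 6 via wRw]
8. not q, w   [neg-implies-rule on 7]
Accessibility: uRu, uRv, uRw, vRv, wRw
The negation has an open branch (countermodel exists).

Not valid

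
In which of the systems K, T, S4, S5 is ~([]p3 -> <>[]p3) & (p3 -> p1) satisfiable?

K

T-tableau for the formula:
1. ~([]p3 -> <>[]p3) & (p3 -> p1), w0
2. ~([]p3 -> <>[]p3), w0
3. p3 -> p1, w0
4. []p3, w0
5. ~<>[]p3, w0
6. p3, w0
7. ~[]p3, w0
8. p1, w0
9. ~p3, w1
10. p3, w1
Accessibility: w0Rw0, w0Rw1, w1Rw1
Branch closes: p3 and ~p3 both at w1.
Every branch closes (one shown): unsatisfiable in T, hence also in S4, S5 (every S4/S5-frame is a T-frame).
K-tableau for the formula:
1. ~([]p3 -> <>[]p3) & (p3 -> p1), w0
2. ~([]p3 -> <>[]p3), w0
3. p3 -> p1, w0
4. []p3, w0
5. ~<>[]p3, w0
6. p1, w0
Complete open branch: satisfiable in K.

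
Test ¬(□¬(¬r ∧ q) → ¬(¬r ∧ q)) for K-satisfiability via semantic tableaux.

1. ¬(□¬(¬r ∧ q) → ¬(¬r ∧ q)), u
2. □¬(¬r ∧ q), u   [¬→-rule on 1]
3. ¬r ∧ q, u   [¬→-rule on 1]
4. ¬r, u   [∧-rule on 3]
5. q, u   [∧-rule on 3]

Satisfiable (open branch found)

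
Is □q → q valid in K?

Tableau for the negation ¬(□q → q):
1. ¬(□q → q), u
2. □q, u
3. ¬q, u
The negation has an open branch (countermodel exists).

Invalid (countermodel exists)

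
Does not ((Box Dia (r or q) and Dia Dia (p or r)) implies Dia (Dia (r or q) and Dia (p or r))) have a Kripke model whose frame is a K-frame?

Unsatisfiable (every branch closes)

1. not ((Box Dia (r or q) and Dia Dia (p or r)) implies Dia (Dia (r or q) and Dia (p or r))), w0
2. Box Dia (r or q) and Dia Dia (p or r), w0
3. not Dia (Dia (r or q) and Dia (p or r)), w0
4. Box Dia (r or q), w0
5. Dia Dia (p or r), w0
6. Dia (p or r), w1
7. not (Dia (r or q) and Dia (p or r)), w1
8. Dia (r or q), w1
9. not Dia (r or q), w1
10. p or r, w2
11. not (r or q), w2
12. not r, w2
13. not q, w2
14. p, w2
15. r or q, w3
16. not (r or q), w3
17. not r, w3
18. not q, w3
19. q, w3
Accessibility: w0Rw1, w1Rw2, w1Rw3
Branch closes: q and not q both at w3.
All branches of the tableau close; one closing branch shown above.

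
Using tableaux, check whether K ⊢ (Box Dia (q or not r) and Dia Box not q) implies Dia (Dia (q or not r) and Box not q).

Valid in K

Tableau for the negation not ((Box Dia (q or not r) and Dia Box not q) implies Dia (Dia (q or not r) and Box not q)):
1. not ((Box Dia (q or not r) and Dia Box not q) implies Dia (Dia (q or not r) and Box not q)), w0
2. Box Dia (q or not r) and Dia Box not q, w0
3. not Dia (Dia (q or not r) and Box not q), w0
4. Box Dia (q or not r), w0
5. Dia Box not q, w0
6. Box not q, w1
7. not (Dia (q or not r) and Box not q), w1
8. Dia (q or not r), w1
9. not Box not q, w1
10. q or not r, w2
11. not q, w2
12. not r, w2
13. q, w3
14. not q, w3
Accessibility: w0Rw1, w1Rw2, w1Rw3
Branch closes: q and not q both at w3.
All branches of the negation close; one closing branch shown above.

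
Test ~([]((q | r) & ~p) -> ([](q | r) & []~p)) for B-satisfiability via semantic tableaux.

1. ~([]((q | r) & ~p) -> ([](q | r) & []~p)), 0
2. []((q | r) & ~p), 0   [~->-rule on 1]
3. ~([](q | r) & []~p), 0   [~->-rule on 1]
4. (q | r) & ~p, 0   [[]-rule on 2 via 0R0]
5. q | r, 0   [&-rule on 4]
6. ~p, 0   [&-rule on 4]
7. ~[](q | r), 0   [~&-rule on 3 (branches; this branch)]
8. r, 0   [|-rule on 5 (branches; this branch)]
9. ~(q | r), 1   [~[]-rule on 7: fresh world 1, 0R1]
10. ~q, 1   [~|-rule on 9]
11. ~r, 1   [~|-rule on 9]
12. (q | r) & ~p, 1   [[]-rule on 2 via 0R1]
13. q | r, 1   [&-rule on 12]
14. ~p, 1   [&-rule on 12]
15. r, 1   [|-rule on 13 (branches; this branch)]
Accessibility: 0R0, 0R1, 1R0, 1R1
Branch closes: r and ~r both at 1.
(One branch shown.) All branches close.

Unsatisfiable (every branch closes)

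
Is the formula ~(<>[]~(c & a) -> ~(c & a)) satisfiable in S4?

1. ~(<>[]~(c & a) -> ~(c & a)), 0
2. <>[]~(c & a), 0
3. c & a, 0
4. c, 0
5. a, 0
6. []~(c & a), 1
7. ~(c & a), 1
8. ~a, 1
Accessibility: 0R0, 0R1, 1R1

Satisfiable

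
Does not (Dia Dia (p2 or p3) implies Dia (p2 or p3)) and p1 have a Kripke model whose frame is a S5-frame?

1. not (Dia Dia (p2 or p3) implies Dia (p2 or p3)) and p1, u
2. not (Dia Dia (p2 or p3) implies Dia (p2 or p3)), u   [and-rule on 1]
3. p1, u   [and-rule on 1]
4. Dia Dia (p2 or p3), u   [neg-implies-rule on 2]
5. not Dia (p2 or p3), u   [neg-implies-rule on 2]
6. not (p2 or p3), u   [neg-Dia-rule on 5 via uRu]
7. not p2, u   [neg-or-rule on 6]
8. not p3, u   [neg-or-rule on 6]
9. Dia (p2 or p3), v   [Dia-rule on 4: fresh world v, uRv]
10. not (p2 or p3), v   [neg-Dia-rule on 5 via uRv]
11. not p2, v   [neg-or-rule on 10]
12. not p3, v   [neg-or-rule on 10]
13. p2 or p3, w   [Dia-rule on 9: fresh world w, vRw]
14. not (p2 or p3), w   [neg-Dia-rule on 5 via uRw]
15. not p2, w   [neg-or-rule on 14]
16. not p3, w   [neg-or-rule on 14]
17. p3, w   [or-rule on 13 (branches; this branch)]
Accessibility: uRu, uRv, uRw, vRu, vRv, vRw, wRu, wRv, wRw
Branch closes: p3 and not p3 both at w.
(One branch shown.) All branches close.

No, unsatisfiable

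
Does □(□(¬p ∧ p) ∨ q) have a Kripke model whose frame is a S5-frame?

1. □(□(¬p ∧ p) ∨ q), u
2. □(¬p ∧ p) ∨ q, u   [□-rule on 1 via uRu]
3. q, u   [∨-rule on 2 (branches; this branch)]
Accessibility: uRu

Satisfiable (open branch found)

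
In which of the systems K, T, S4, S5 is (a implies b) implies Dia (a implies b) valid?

T, S4, S5

T-tableau for the negation not ((a implies b) implies Dia (a implies b)):
1. not ((a implies b) implies Dia (a implies b)), w0
2. a implies b, w0
3. not Dia (a implies b), w0
4. not (a implies b), w0
5. a, w0
6. not b, w0
7. b, w0
Accessibility: w0Rw0
Branch closes: b and not b both at w0.
Every branch closes (one shown): valid in T, hence also in S4, S5 (every theorem of T is a theorem of S4 and S5).
K-tableau for the negation not ((a implies b) implies Dia (a implies b)):
1. not ((a implies b) implies Dia (a implies b)), w0
2. a implies b, w0
3. not Dia (a implies b), w0
4. b, w0
Complete open branch: countermodel on a K-frame, so not valid in K.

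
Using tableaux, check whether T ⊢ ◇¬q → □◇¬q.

Not valid

Tableau for the negation ¬(◇¬q → □◇¬q):
1. ¬(◇¬q → □◇¬q), u
2. ◇¬q, u
3. ¬□◇¬q, u
4. ¬q, v
5. ¬◇¬q, w
6. q, w
Accessibility: uRu, uRv, uRw, vRv, wRw
The negation has an open branch (countermodel exists).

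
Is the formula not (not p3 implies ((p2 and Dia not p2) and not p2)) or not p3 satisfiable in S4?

1. not (not p3 implies ((p2 and Dia not p2) and not p2)) or not p3, w0
2. not p3, w0
Accessibility: w0Rw0

Satisfiable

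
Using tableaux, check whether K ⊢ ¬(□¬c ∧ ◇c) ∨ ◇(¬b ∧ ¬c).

Yes, valid

Tableau for the negation ¬(¬(□¬c ∧ ◇c) ∨ ◇(¬b ∧ ¬c)):
1. ¬(¬(□¬c ∧ ◇c) ∨ ◇(¬b ∧ ¬c)), 0
2. □¬c ∧ ◇c, 0   [¬∨-rule on 1]
3. ¬◇(¬b ∧ ¬c), 0   [¬∨-rule on 1]
4. □¬c, 0   [∧-rule on 2]
5. ◇c, 0   [∧-rule on 2]
6. c, 1   [◇-rule on 5: fresh world 1, 0R1]
7. ¬(¬b ∧ ¬c), 1   [¬◇-rule on 3 via 0R1]
8. ¬c, 1   [□-rule on 4 via 0R1]
Accessibility: 0R1
Branch closes: c and ¬c both at 1.
Every branch of the negation's tableau closes; the branch above is one of them.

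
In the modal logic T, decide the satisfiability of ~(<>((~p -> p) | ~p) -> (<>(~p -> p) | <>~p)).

Unsatisfiable (every branch closes)

1. ~(<>((~p -> p) | ~p) -> (<>(~p -> p) | <>~p)), 0
2. <>((~p -> p) | ~p), 0
3. ~(<>(~p -> p) | <>~p), 0
4. ~<>(~p -> p), 0
5. ~<>~p, 0
6. ~(~p -> p), 0
7. ~p, 0
8. p, 0
Accessibility: 0R0
Branch closes: p and ~p both at 0.
All branches of the tableau close; one closing branch shown above.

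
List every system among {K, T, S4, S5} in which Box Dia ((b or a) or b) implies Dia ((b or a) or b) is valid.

T, S4, S5

K-tableau for the negation not (Box Dia ((b or a) or b) implies Dia ((b or a) or b)):
1. not (Box Dia ((b or a) or b) implies Dia ((b or a) or b)), 0
2. Box Dia ((b or a) or b), 0
3. not Dia ((b or a) or b), 0
Complete open branch: countermodel on a K-frame, so not valid in K.
T-tableau for the negation not (Box Dia ((b or a) or b) implies Dia ((b or a) or b)):
1. not (Box Dia ((b or a) or b) implies Dia ((b or a) or b)), 0
2. Box Dia ((b or a) or b), 0
3. not Dia ((b or a) or b), 0
4. Dia ((b or a) or b), 0
5. not ((b or a) or b), 0
6. not (b or a), 0
7. not b, 0
8. not a, 0
9. (b or a) or b, 1
10. Dia ((b or a) or b), 1
11. not ((b or a) or b), 1
12. not (b or a), 1
13. not b, 1
14. not a, 1
15. b or a, 1
16. a, 1
Accessibility: 0R0, 0R1, 1R1
Branch closes: a and not a both at 1.
Every branch closes (one shown): valid in T, hence also in S4, S5 (every theorem of T is a theorem of S4 and S5).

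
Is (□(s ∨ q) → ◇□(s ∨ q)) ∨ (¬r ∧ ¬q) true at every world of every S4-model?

Yes, valid

Tableau for the negation ¬((□(s ∨ q) → ◇□(s ∨ q)) ∨ (¬r ∧ ¬q)):
1. ¬((□(s ∨ q) → ◇□(s ∨ q)) ∨ (¬r ∧ ¬q)), w0
2. ¬(□(s ∨ q) → ◇□(s ∨ q)), w0   [¬∨-rule on 1]
3. ¬(¬r ∧ ¬q), w0   [¬∨-rule on 1]
4. □(s ∨ q), w0   [¬→-rule on 2]
5. ¬◇□(s ∨ q), w0   [¬→-rule on 2]
6. s ∨ q, w0   [□-rule on 4 via w0Rw0]
7. ¬□(s ∨ q), w0   [¬◇-rule on 5 via w0Rw0]
8. q, w0   [¬∧-rule on 3 (branches; this branch)]
9. ¬(s ∨ q), w1   [¬□-rule on 7: fresh world w1, w0Rw1]
10. ¬s, w1   [¬∨-rule on 9]
11. ¬q, w1   [¬∨-rule on 9]
12. s ∨ q, w1   [□-rule on 4 via w0Rw1]
13. ¬□(s ∨ q), w1   [¬◇-rule on 5 via w0Rw1]
14. q, w1   [∨-rule on 12 (branches; this branch)]
Accessibility: w0Rw0, w0Rw1, w1Rw1
Branch closes: q and ¬q both at w1.
Every branch of the negation's tableau closes; the branch above is one of them.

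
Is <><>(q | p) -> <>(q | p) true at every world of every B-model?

No, not valid

Tableau for the negation ~(<><>(q | p) -> <>(q | p)):
1. ~(<><>(q | p) -> <>(q | p)), w0
2. <><>(q | p), w0
3. ~<>(q | p), w0
4. ~(q | p), w0
5. ~q, w0
6. ~p, w0
7. <>(q | p), w1
8. ~(q | p), w1
9. ~q, w1
10. ~p, w1
11. q | p, w2
12. p, w2
Accessibility: w0Rw0, w0Rw1, w1Rw0, w1Rw1, w1Rw2, w2Rw1, w2Rw2
The negation has an open branch (countermodel exists).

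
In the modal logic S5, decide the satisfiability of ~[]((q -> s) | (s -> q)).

Unsatisfiable (every branch closes)

1. ~[]((q -> s) | (s -> q)), u
2. ~((q -> s) | (s -> q)), v
3. ~(q -> s), v
4. ~(s -> q), v
5. q, v
6. ~s, v
7. s, v
8. ~q, v
Accessibility: uRu, uRv, vRu, vRv
Branch closes: s and ~s both at v.
(One branch shown.) All branches close.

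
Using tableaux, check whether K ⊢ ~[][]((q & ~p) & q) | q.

Tableau for the negation ~(~[][]((q & ~p) & q) | q):
1. ~(~[][]((q & ~p) & q) | q), u
2. [][]((q & ~p) & q), u   [~|-rule on 1]
3. ~q, u   [~|-rule on 1]
The negation has an open branch (countermodel exists).

No, not valid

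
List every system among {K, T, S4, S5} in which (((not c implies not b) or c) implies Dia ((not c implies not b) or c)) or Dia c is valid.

T-tableau for the negation not ((((not c implies not b) or c) implies Dia ((not c implies not b) or c)) or Dia c):
1. not ((((not c implies not b) or c) implies Dia ((not c implies not b) or c)) or Dia c), w0
2. not (((not c implies not b) or c) implies Dia ((not c implies not b) or c)), w0
3. not Dia c, w0
4. (not c implies not b) or c, w0
5. not Dia ((not c implies not b) or c), w0
6. not c, w0
7. not ((not c implies not b) or c), w0
8. not (not c implies not b), w0
9. b, w0
10. not c implies not b, w0
11. not b, w0
Accessibility: w0Rw0
Branch closes: b and not b both at w0.
Every branch closes (one shown): valid in T, hence also in S4, S5 (every theorem of T is a theorem of S4 and S5).
K-tableau for the negation not ((((not c implies not b) or c) implies Dia ((not c implies not b) or c)) or Dia c):
1. not ((((not c implies not b) or c) implies Dia ((not c implies not b) or c)) or Dia c), w0
2. not (((not c implies not b) or c) implies Dia ((not c implies not b) or c)), w0
3. not Dia c, w0
4. (not c implies not b) or c, w0
5. not Dia ((not c implies not b) or c), w0
6. c, w0
Complete open branch: countermodel on a K-frame, so not valid in K.

T, S4, S5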